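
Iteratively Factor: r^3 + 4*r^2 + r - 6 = (r + 3)*(r^2 + r - 2) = (r - 1)*(r + 3)*(r + 2)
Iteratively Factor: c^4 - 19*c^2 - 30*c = (c + 3)*(c^3 - 3*c^2 - 10*c) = (c - 5)*(c + 3)*(c^2 + 2*c) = (c - 5)*(c + 2)*(c + 3)*(c)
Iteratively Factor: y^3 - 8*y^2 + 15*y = (y - 3)*(y^2 - 5*y) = y*(y - 3)*(y - 5)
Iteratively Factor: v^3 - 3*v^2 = (v - 3)*(v^2) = v*(v - 3)*(v)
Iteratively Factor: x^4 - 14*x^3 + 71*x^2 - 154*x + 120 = (x - 4)*(x^3 - 10*x^2 + 31*x - 30) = (x - 4)*(x - 3)*(x^2 - 7*x + 10) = (x - 4)*(x - 3)*(x - 2)*(x - 5)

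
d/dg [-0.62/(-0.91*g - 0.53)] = -0.5642/(0.91*g + 0.53)^2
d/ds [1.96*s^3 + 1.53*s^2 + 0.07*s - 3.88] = 5.88*s^2 + 3.06*s + 0.07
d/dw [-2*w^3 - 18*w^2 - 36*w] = -6*w^2 - 36*w - 36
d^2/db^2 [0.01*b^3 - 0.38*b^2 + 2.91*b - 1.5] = 0.06*b - 0.76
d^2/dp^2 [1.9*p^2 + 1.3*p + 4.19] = 3.80000000000000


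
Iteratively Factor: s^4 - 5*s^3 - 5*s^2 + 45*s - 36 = (s - 1)*(s^3 - 4*s^2 - 9*s + 36) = (s - 4)*(s - 1)*(s^2 - 9) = (s - 4)*(s - 3)*(s - 1)*(s + 3)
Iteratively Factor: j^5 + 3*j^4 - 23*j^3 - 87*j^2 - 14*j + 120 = (j - 1)*(j^4 + 4*j^3 - 19*j^2 - 106*j - 120) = (j - 1)*(j + 4)*(j^3 - 19*j - 30) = (j - 1)*(j + 2)*(j + 4)*(j^2 - 2*j - 15) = (j - 1)*(j + 2)*(j + 3)*(j + 4)*(j - 5)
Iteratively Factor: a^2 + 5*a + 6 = (a + 3)*(a + 2)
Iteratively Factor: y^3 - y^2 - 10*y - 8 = (y + 1)*(y^2 - 2*y - 8) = (y - 4)*(y + 1)*(y + 2)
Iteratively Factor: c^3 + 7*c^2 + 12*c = (c + 4)*(c^2 + 3*c) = (c + 3)*(c + 4)*(c)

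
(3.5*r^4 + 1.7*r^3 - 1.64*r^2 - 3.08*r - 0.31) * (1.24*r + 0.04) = 4.34*r^5 + 2.248*r^4 - 1.9656*r^3 - 3.8848*r^2 - 0.5076*r - 0.0124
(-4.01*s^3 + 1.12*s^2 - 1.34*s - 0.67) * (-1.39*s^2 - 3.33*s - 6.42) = 5.5739*s^5 + 11.7965*s^4 + 23.8772*s^3 - 1.7969*s^2 + 10.8339*s + 4.3014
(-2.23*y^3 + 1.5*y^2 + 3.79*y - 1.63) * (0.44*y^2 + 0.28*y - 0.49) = -0.9812*y^5 + 0.0356*y^4 + 3.1803*y^3 - 0.391*y^2 - 2.3135*y + 0.7987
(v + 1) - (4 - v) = 2*v - 3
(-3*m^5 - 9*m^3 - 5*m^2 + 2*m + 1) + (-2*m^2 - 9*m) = -3*m^5 - 9*m^3 - 7*m^2 - 7*m + 1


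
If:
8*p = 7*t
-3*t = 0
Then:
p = 0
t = 0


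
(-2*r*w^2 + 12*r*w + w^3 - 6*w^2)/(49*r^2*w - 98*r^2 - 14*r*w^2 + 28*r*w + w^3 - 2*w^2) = w*(-2*r*w + 12*r + w^2 - 6*w)/(49*r^2*w - 98*r^2 - 14*r*w^2 + 28*r*w + w^3 - 2*w^2)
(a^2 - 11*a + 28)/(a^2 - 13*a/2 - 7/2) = 2*(a - 4)/(2*a + 1)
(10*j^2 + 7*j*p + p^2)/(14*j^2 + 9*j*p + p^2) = (5*j + p)/(7*j + p)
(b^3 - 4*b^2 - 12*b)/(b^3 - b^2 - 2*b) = (-b^2 + 4*b + 12)/(-b^2 + b + 2)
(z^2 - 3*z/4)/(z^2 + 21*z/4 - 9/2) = z/(z + 6)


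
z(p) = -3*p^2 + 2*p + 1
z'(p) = 2 - 6*p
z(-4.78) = -77.11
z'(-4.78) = 30.68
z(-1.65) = -10.47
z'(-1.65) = 11.90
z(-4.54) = -69.91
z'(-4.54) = 29.24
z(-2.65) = -25.37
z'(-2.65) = 17.90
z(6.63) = -117.61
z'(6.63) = -37.78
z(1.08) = -0.34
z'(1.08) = -4.48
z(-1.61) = -10.00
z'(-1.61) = 11.66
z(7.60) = -157.08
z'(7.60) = -43.60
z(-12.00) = -455.00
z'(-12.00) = 74.00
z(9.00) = -224.00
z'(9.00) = -52.00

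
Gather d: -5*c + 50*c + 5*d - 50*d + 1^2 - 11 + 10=45*c - 45*d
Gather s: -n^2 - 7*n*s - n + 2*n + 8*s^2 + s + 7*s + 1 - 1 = -n^2 + n + 8*s^2 + s*(8 - 7*n)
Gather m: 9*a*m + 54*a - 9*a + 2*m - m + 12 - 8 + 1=45*a + m*(9*a + 1) + 5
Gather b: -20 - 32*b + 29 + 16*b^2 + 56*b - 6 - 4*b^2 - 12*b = 12*b^2 + 12*b + 3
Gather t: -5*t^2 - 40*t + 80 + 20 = -5*t^2 - 40*t + 100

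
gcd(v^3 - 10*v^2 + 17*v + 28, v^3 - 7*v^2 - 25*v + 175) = v - 7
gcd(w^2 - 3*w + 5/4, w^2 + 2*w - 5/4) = w - 1/2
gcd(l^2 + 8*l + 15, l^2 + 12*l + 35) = l + 5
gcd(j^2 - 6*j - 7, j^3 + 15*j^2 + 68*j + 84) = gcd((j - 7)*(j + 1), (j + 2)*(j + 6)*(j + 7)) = 1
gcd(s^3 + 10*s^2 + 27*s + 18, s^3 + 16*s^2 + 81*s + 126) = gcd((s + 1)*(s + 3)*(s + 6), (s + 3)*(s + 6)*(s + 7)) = s^2 + 9*s + 18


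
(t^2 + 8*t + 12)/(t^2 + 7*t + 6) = (t + 2)/(t + 1)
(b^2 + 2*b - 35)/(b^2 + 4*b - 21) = (b - 5)/(b - 3)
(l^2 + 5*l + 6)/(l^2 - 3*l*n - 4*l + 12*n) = (l^2 + 5*l + 6)/(l^2 - 3*l*n - 4*l + 12*n)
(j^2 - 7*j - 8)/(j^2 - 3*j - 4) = (j - 8)/(j - 4)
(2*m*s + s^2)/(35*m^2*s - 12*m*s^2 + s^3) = (2*m + s)/(35*m^2 - 12*m*s + s^2)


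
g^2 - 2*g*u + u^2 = (-g + u)^2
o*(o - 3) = o^2 - 3*o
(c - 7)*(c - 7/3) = c^2 - 28*c/3 + 49/3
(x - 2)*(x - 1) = x^2 - 3*x + 2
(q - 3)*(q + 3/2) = q^2 - 3*q/2 - 9/2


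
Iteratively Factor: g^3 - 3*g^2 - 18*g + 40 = (g - 5)*(g^2 + 2*g - 8) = (g - 5)*(g - 2)*(g + 4)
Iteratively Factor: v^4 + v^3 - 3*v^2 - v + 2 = (v - 1)*(v^3 + 2*v^2 - v - 2) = (v - 1)^2*(v^2 + 3*v + 2) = (v - 1)^2*(v + 2)*(v + 1)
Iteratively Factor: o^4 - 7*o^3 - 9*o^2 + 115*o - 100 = (o - 5)*(o^3 - 2*o^2 - 19*o + 20) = (o - 5)*(o - 1)*(o^2 - o - 20) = (o - 5)*(o - 1)*(o + 4)*(o - 5)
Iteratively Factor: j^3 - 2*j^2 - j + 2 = (j - 1)*(j^2 - j - 2) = (j - 1)*(j + 1)*(j - 2)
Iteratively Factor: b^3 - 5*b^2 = (b)*(b^2 - 5*b) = b*(b - 5)*(b)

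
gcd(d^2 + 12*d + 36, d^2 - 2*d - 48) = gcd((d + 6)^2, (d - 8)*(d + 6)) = d + 6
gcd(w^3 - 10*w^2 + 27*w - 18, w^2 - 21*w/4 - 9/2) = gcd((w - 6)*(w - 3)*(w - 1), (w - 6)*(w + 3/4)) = w - 6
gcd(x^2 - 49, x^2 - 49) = x^2 - 49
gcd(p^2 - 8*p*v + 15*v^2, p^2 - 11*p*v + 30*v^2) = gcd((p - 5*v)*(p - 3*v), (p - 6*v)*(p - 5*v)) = p - 5*v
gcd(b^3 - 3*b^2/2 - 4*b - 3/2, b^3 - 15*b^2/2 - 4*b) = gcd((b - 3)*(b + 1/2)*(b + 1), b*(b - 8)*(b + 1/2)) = b + 1/2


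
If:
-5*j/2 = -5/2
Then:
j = 1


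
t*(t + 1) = t^2 + t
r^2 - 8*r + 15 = (r - 5)*(r - 3)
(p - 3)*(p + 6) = p^2 + 3*p - 18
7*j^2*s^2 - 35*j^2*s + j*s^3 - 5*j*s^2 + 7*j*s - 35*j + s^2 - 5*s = (7*j + s)*(s - 5)*(j*s + 1)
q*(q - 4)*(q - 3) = q^3 - 7*q^2 + 12*q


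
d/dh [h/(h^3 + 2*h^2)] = 2*(-h - 1)/(h^2*(h + 2)^2)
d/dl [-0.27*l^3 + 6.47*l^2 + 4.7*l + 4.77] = -0.81*l^2 + 12.94*l + 4.7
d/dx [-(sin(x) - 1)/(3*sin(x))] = -cos(x)/(3*sin(x)^2)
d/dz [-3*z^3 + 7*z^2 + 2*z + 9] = -9*z^2 + 14*z + 2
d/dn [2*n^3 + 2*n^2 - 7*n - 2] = 6*n^2 + 4*n - 7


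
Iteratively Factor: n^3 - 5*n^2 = (n - 5)*(n^2) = n*(n - 5)*(n)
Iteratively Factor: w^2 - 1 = (w - 1)*(w + 1)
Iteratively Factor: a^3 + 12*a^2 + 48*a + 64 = (a + 4)*(a^2 + 8*a + 16) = (a + 4)^2*(a + 4)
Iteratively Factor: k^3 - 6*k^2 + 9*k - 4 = (k - 1)*(k^2 - 5*k + 4) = (k - 4)*(k - 1)*(k - 1)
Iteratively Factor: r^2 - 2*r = (r - 2)*(r)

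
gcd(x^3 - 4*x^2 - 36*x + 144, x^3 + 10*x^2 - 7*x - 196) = x - 4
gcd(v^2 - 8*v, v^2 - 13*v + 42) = 1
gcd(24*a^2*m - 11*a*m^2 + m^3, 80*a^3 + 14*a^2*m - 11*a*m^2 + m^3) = 8*a - m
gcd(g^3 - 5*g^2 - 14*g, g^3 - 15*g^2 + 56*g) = g^2 - 7*g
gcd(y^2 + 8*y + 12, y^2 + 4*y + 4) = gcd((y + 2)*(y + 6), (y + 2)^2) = y + 2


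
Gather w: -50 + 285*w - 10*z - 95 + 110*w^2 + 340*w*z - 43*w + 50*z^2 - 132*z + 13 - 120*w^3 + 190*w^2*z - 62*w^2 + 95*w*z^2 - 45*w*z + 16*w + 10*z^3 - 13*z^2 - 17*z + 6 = -120*w^3 + w^2*(190*z + 48) + w*(95*z^2 + 295*z + 258) + 10*z^3 + 37*z^2 - 159*z - 126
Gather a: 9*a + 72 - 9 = 9*a + 63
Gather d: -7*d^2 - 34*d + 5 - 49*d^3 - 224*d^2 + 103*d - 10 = -49*d^3 - 231*d^2 + 69*d - 5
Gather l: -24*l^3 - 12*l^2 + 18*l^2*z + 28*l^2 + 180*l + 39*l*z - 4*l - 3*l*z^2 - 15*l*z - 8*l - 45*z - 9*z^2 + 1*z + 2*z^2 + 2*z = -24*l^3 + l^2*(18*z + 16) + l*(-3*z^2 + 24*z + 168) - 7*z^2 - 42*z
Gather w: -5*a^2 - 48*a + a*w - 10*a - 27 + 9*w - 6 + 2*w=-5*a^2 - 58*a + w*(a + 11) - 33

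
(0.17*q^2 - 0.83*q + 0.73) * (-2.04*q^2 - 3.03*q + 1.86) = -0.3468*q^4 + 1.1781*q^3 + 1.3419*q^2 - 3.7557*q + 1.3578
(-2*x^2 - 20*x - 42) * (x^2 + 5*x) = -2*x^4 - 30*x^3 - 142*x^2 - 210*x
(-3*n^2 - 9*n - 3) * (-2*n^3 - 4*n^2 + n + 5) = 6*n^5 + 30*n^4 + 39*n^3 - 12*n^2 - 48*n - 15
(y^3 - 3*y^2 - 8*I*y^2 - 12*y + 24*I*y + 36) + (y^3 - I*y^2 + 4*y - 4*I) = 2*y^3 - 3*y^2 - 9*I*y^2 - 8*y + 24*I*y + 36 - 4*I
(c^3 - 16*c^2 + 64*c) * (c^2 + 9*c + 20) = c^5 - 7*c^4 - 60*c^3 + 256*c^2 + 1280*c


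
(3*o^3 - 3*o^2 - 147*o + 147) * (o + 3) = 3*o^4 + 6*o^3 - 156*o^2 - 294*o + 441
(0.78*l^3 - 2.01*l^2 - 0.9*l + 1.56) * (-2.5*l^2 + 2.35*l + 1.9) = -1.95*l^5 + 6.858*l^4 - 0.991499999999999*l^3 - 9.834*l^2 + 1.956*l + 2.964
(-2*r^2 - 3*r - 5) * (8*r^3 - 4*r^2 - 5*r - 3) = -16*r^5 - 16*r^4 - 18*r^3 + 41*r^2 + 34*r + 15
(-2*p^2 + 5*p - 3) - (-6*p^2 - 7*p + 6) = 4*p^2 + 12*p - 9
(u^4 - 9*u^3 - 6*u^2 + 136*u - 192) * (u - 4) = u^5 - 13*u^4 + 30*u^3 + 160*u^2 - 736*u + 768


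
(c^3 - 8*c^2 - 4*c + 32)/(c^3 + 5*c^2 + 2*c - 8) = (c^2 - 10*c + 16)/(c^2 + 3*c - 4)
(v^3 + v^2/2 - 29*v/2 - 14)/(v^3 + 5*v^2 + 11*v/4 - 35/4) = 2*(v^2 - 3*v - 4)/(2*v^2 + 3*v - 5)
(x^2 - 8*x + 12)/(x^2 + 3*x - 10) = (x - 6)/(x + 5)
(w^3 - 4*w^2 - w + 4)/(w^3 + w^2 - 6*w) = (w^3 - 4*w^2 - w + 4)/(w*(w^2 + w - 6))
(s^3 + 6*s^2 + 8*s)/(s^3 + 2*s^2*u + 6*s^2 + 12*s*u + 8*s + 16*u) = s/(s + 2*u)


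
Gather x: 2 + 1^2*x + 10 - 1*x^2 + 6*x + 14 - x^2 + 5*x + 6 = -2*x^2 + 12*x + 32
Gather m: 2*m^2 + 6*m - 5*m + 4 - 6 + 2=2*m^2 + m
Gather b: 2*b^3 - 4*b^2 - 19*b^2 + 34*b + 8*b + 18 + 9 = 2*b^3 - 23*b^2 + 42*b + 27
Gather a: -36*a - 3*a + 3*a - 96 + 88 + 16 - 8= -36*a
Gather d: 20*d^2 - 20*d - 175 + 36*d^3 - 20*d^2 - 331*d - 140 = 36*d^3 - 351*d - 315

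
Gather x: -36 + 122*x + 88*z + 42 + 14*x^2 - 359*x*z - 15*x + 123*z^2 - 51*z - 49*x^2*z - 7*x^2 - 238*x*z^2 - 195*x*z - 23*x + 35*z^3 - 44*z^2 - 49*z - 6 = x^2*(7 - 49*z) + x*(-238*z^2 - 554*z + 84) + 35*z^3 + 79*z^2 - 12*z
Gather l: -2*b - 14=-2*b - 14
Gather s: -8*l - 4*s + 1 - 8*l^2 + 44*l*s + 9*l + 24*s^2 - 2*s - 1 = -8*l^2 + l + 24*s^2 + s*(44*l - 6)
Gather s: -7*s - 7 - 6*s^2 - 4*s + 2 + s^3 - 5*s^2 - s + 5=s^3 - 11*s^2 - 12*s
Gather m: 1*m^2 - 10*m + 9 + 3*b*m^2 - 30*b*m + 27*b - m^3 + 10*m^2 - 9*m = 27*b - m^3 + m^2*(3*b + 11) + m*(-30*b - 19) + 9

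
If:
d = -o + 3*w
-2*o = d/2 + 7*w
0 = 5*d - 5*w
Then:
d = 0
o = 0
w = 0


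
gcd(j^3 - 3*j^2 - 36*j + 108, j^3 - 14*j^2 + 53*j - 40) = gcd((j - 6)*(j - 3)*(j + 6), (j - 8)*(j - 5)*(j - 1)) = 1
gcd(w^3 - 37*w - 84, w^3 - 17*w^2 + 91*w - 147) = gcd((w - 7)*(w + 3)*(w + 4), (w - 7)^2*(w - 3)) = w - 7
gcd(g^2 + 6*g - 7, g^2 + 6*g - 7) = g^2 + 6*g - 7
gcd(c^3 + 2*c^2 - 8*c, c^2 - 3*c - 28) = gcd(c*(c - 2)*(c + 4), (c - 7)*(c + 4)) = c + 4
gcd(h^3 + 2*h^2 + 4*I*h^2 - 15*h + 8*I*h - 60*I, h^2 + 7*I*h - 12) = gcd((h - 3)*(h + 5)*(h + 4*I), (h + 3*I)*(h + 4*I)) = h + 4*I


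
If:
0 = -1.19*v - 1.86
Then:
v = -1.56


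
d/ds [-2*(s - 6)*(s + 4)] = 4 - 4*s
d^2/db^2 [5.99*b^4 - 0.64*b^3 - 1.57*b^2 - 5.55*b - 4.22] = 71.88*b^2 - 3.84*b - 3.14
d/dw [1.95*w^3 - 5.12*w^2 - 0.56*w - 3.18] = 5.85*w^2 - 10.24*w - 0.56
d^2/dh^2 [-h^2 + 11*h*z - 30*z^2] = -2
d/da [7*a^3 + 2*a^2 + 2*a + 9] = 21*a^2 + 4*a + 2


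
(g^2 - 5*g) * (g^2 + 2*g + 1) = g^4 - 3*g^3 - 9*g^2 - 5*g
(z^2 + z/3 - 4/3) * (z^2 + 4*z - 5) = z^4 + 13*z^3/3 - 5*z^2 - 7*z + 20/3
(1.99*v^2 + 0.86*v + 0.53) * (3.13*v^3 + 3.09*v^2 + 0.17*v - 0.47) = 6.2287*v^5 + 8.8409*v^4 + 4.6546*v^3 + 0.8486*v^2 - 0.3141*v - 0.2491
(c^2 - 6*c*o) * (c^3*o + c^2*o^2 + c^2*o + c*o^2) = c^5*o - 5*c^4*o^2 + c^4*o - 6*c^3*o^3 - 5*c^3*o^2 - 6*c^2*o^3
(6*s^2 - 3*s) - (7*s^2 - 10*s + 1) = -s^2 + 7*s - 1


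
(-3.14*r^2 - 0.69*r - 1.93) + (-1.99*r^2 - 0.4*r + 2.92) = -5.13*r^2 - 1.09*r + 0.99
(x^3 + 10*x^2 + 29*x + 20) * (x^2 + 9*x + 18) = x^5 + 19*x^4 + 137*x^3 + 461*x^2 + 702*x + 360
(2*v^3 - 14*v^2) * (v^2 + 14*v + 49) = 2*v^5 + 14*v^4 - 98*v^3 - 686*v^2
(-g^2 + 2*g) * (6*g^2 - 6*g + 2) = -6*g^4 + 18*g^3 - 14*g^2 + 4*g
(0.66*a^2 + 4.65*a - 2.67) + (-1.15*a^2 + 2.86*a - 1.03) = -0.49*a^2 + 7.51*a - 3.7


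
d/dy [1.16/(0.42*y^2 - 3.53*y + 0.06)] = (4.0948 - 0.9744*y)/(0.42*y^2 - 3.53*y + 0.06)^2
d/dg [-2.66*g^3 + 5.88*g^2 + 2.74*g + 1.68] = -7.98*g^2 + 11.76*g + 2.74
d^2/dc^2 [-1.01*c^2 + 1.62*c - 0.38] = -2.02000000000000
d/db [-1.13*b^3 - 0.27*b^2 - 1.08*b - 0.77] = -3.39*b^2 - 0.54*b - 1.08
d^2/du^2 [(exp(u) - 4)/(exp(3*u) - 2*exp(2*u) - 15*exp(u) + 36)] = (4*exp(4*u) - 18*exp(3*u) + 8*exp(2*u) - 232*exp(u) - 96)*exp(u)/(exp(7*u) - 42*exp(5*u) + 28*exp(4*u) + 609*exp(3*u) - 756*exp(2*u) - 3024*exp(u) + 5184)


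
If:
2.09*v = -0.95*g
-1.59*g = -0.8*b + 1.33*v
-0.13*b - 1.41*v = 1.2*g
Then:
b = 0.00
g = 0.00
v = 0.00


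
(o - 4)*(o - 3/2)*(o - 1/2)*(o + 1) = o^4 - 5*o^3 + 11*o^2/4 + 23*o/4 - 3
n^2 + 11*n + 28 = (n + 4)*(n + 7)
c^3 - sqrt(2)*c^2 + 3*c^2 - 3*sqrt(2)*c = c*(c + 3)*(c - sqrt(2))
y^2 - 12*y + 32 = (y - 8)*(y - 4)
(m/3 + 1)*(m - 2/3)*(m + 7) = m^3/3 + 28*m^2/9 + 43*m/9 - 14/3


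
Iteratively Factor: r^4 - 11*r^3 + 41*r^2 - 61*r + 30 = (r - 5)*(r^3 - 6*r^2 + 11*r - 6) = (r - 5)*(r - 1)*(r^2 - 5*r + 6) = (r - 5)*(r - 3)*(r - 1)*(r - 2)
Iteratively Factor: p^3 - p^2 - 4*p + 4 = (p + 2)*(p^2 - 3*p + 2) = (p - 1)*(p + 2)*(p - 2)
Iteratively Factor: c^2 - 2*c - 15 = (c + 3)*(c - 5)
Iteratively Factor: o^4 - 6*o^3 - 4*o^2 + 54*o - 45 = (o - 5)*(o^3 - o^2 - 9*o + 9) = (o - 5)*(o - 3)*(o^2 + 2*o - 3) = (o - 5)*(o - 3)*(o - 1)*(o + 3)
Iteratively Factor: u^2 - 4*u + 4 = (u - 2)*(u - 2)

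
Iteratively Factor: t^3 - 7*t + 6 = (t - 1)*(t^2 + t - 6) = (t - 2)*(t - 1)*(t + 3)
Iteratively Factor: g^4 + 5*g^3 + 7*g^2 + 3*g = (g + 3)*(g^3 + 2*g^2 + g) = (g + 1)*(g + 3)*(g^2 + g) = (g + 1)^2*(g + 3)*(g)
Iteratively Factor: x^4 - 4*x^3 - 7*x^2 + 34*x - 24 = (x + 3)*(x^3 - 7*x^2 + 14*x - 8) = (x - 2)*(x + 3)*(x^2 - 5*x + 4) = (x - 4)*(x - 2)*(x + 3)*(x - 1)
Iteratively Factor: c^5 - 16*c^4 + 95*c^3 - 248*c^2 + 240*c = (c - 4)*(c^4 - 12*c^3 + 47*c^2 - 60*c) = (c - 4)^2*(c^3 - 8*c^2 + 15*c) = c*(c - 4)^2*(c^2 - 8*c + 15) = c*(c - 5)*(c - 4)^2*(c - 3)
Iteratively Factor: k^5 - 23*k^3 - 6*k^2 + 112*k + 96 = (k + 1)*(k^4 - k^3 - 22*k^2 + 16*k + 96) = (k + 1)*(k + 4)*(k^3 - 5*k^2 - 2*k + 24) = (k - 3)*(k + 1)*(k + 4)*(k^2 - 2*k - 8) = (k - 3)*(k + 1)*(k + 2)*(k + 4)*(k - 4)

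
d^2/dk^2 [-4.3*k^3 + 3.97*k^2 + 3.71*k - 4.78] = 7.94 - 25.8*k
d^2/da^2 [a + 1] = 0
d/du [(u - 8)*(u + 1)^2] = 3*(u - 5)*(u + 1)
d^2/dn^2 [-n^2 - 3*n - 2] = -2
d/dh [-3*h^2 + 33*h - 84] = 33 - 6*h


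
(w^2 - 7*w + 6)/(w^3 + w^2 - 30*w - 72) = (w - 1)/(w^2 + 7*w + 12)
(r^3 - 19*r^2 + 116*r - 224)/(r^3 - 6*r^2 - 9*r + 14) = (r^2 - 12*r + 32)/(r^2 + r - 2)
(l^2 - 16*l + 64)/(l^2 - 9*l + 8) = (l - 8)/(l - 1)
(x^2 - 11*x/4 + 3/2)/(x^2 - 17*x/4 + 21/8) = 2*(x - 2)/(2*x - 7)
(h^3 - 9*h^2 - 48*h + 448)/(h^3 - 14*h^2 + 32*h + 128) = (h + 7)/(h + 2)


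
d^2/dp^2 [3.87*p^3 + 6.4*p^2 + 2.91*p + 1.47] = 23.22*p + 12.8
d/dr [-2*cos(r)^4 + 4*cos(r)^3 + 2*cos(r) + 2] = 2*(4*cos(r)^3 - 6*cos(r)^2 - 1)*sin(r)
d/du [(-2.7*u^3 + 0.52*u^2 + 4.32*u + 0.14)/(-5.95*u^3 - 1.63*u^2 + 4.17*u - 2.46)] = (7.495*u^4 + 28.89*u^3 + 31.635*u^2 - 2.102*u - 11.211)/(35.4025*u^6 + 19.397*u^5 - 46.9661*u^4 + 15.6798*u^3 + 25.4085*u^2 - 20.5164*u + 6.0516)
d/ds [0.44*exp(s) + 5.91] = 0.44*exp(s)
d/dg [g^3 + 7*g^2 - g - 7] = 3*g^2 + 14*g - 1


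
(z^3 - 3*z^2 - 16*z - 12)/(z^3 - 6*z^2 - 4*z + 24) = (z + 1)/(z - 2)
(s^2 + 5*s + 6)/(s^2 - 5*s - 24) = (s + 2)/(s - 8)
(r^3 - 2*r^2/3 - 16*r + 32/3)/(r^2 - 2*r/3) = r - 16/r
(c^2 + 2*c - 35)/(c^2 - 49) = (c - 5)/(c - 7)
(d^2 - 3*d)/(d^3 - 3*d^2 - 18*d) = (3 - d)/(-d^2 + 3*d + 18)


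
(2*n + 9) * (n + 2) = 2*n^2 + 13*n + 18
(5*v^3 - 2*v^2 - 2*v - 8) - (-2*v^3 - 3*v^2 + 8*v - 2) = 7*v^3 + v^2 - 10*v - 6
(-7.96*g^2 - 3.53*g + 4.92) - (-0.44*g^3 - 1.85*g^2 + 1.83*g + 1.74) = 0.44*g^3 - 6.11*g^2 - 5.36*g + 3.18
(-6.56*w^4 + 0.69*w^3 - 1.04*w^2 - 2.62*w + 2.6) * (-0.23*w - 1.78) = 1.5088*w^5 + 11.5181*w^4 - 0.989*w^3 + 2.4538*w^2 + 4.0656*w - 4.628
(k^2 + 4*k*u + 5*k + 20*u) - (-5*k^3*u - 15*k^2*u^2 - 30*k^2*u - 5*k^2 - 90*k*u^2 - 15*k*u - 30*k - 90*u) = 5*k^3*u + 15*k^2*u^2 + 30*k^2*u + 6*k^2 + 90*k*u^2 + 19*k*u + 35*k + 110*u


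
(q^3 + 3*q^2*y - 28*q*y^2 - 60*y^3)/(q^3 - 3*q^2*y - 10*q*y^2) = (q + 6*y)/q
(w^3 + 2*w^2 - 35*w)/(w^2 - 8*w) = (w^2 + 2*w - 35)/(w - 8)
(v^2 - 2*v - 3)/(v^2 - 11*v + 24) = (v + 1)/(v - 8)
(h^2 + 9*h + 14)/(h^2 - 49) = (h + 2)/(h - 7)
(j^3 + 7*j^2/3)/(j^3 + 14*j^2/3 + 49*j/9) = 3*j/(3*j + 7)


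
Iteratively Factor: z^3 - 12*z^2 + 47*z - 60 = (z - 4)*(z^2 - 8*z + 15) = (z - 5)*(z - 4)*(z - 3)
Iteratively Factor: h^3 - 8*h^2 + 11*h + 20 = (h - 5)*(h^2 - 3*h - 4) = (h - 5)*(h - 4)*(h + 1)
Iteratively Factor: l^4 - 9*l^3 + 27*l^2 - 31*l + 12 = (l - 1)*(l^3 - 8*l^2 + 19*l - 12) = (l - 1)^2*(l^2 - 7*l + 12) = (l - 3)*(l - 1)^2*(l - 4)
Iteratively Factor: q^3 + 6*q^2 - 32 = (q - 2)*(q^2 + 8*q + 16) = (q - 2)*(q + 4)*(q + 4)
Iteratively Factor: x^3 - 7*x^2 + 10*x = (x)*(x^2 - 7*x + 10) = x*(x - 5)*(x - 2)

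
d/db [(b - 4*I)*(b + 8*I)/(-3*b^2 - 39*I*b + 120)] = -3*I/(b^2 + 10*I*b - 25)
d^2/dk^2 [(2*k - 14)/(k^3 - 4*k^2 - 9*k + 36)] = 4*((k - 7)*(-3*k^2 + 8*k + 9)^2 + (-3*k^2 + 8*k - (k - 7)*(3*k - 4) + 9)*(k^3 - 4*k^2 - 9*k + 36))/(k^3 - 4*k^2 - 9*k + 36)^3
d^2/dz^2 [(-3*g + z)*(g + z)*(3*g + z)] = 2*g + 6*z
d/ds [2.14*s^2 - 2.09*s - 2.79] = 4.28*s - 2.09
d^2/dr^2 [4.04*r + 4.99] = 0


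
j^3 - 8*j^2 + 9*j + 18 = (j - 6)*(j - 3)*(j + 1)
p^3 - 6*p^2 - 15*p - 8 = (p - 8)*(p + 1)^2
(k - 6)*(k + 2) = k^2 - 4*k - 12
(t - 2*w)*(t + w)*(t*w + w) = t^3*w - t^2*w^2 + t^2*w - 2*t*w^3 - t*w^2 - 2*w^3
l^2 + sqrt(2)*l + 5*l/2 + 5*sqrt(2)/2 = (l + 5/2)*(l + sqrt(2))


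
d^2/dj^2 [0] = 0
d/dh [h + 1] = 1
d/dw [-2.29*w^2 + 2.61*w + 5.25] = 2.61 - 4.58*w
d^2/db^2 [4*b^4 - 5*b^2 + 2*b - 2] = 48*b^2 - 10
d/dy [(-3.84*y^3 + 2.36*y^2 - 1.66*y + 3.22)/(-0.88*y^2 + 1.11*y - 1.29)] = (3.3792*y^4 - 8.5248*y^3 + 16.0196*y^2 - 0.4216*y - 1.4328)/(0.7744*y^4 - 1.9536*y^3 + 3.5025*y^2 - 2.8638*y + 1.6641)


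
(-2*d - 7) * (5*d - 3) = -10*d^2 - 29*d + 21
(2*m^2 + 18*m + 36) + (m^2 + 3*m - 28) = 3*m^2 + 21*m + 8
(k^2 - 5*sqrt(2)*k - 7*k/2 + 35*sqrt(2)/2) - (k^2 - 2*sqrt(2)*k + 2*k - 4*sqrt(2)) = -11*k/2 - 3*sqrt(2)*k + 43*sqrt(2)/2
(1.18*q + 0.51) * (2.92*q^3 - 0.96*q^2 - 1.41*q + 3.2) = 3.4456*q^4 + 0.3564*q^3 - 2.1534*q^2 + 3.0569*q + 1.632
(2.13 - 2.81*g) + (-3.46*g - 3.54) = -6.27*g - 1.41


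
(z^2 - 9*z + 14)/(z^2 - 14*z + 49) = (z - 2)/(z - 7)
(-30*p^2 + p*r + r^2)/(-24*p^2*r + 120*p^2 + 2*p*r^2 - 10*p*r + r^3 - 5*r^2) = (5*p - r)/(4*p*r - 20*p - r^2 + 5*r)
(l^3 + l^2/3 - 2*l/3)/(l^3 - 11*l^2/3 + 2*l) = (l + 1)/(l - 3)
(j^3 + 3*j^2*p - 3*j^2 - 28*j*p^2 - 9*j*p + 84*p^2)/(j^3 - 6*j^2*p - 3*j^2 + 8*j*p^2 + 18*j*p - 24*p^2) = (-j - 7*p)/(-j + 2*p)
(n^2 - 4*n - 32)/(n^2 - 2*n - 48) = (n + 4)/(n + 6)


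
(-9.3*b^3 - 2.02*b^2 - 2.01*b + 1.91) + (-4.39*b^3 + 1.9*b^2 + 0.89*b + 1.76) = -13.69*b^3 - 0.12*b^2 - 1.12*b + 3.67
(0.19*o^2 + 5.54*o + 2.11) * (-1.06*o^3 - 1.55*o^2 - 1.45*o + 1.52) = -0.2014*o^5 - 6.1669*o^4 - 11.0991*o^3 - 11.0147*o^2 + 5.3613*o + 3.2072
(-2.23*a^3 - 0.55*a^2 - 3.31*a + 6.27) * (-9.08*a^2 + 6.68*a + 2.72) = 20.2484*a^5 - 9.9024*a^4 + 20.3152*a^3 - 80.5384*a^2 + 32.8804*a + 17.0544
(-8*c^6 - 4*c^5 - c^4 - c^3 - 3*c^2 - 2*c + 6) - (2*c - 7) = -8*c^6 - 4*c^5 - c^4 - c^3 - 3*c^2 - 4*c + 13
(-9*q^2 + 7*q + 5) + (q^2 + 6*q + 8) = -8*q^2 + 13*q + 13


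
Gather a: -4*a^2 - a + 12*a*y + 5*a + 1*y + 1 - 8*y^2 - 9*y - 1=-4*a^2 + a*(12*y + 4) - 8*y^2 - 8*y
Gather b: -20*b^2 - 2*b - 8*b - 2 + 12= -20*b^2 - 10*b + 10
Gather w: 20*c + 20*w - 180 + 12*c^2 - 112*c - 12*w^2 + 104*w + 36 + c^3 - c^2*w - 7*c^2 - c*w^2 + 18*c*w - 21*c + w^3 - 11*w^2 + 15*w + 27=c^3 + 5*c^2 - 113*c + w^3 + w^2*(-c - 23) + w*(-c^2 + 18*c + 139) - 117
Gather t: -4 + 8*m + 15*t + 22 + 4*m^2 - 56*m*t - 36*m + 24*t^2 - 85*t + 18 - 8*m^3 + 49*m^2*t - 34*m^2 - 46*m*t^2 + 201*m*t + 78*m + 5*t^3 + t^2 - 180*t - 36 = -8*m^3 - 30*m^2 + 50*m + 5*t^3 + t^2*(25 - 46*m) + t*(49*m^2 + 145*m - 250)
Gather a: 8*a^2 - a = 8*a^2 - a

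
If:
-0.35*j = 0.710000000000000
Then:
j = -2.03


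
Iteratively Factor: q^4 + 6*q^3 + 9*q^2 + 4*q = (q + 4)*(q^3 + 2*q^2 + q) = (q + 1)*(q + 4)*(q^2 + q) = q*(q + 1)*(q + 4)*(q + 1)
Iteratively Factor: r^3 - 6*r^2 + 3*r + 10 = (r - 2)*(r^2 - 4*r - 5) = (r - 2)*(r + 1)*(r - 5)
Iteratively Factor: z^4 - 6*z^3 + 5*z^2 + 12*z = (z + 1)*(z^3 - 7*z^2 + 12*z) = (z - 4)*(z + 1)*(z^2 - 3*z) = z*(z - 4)*(z + 1)*(z - 3)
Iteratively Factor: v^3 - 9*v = (v - 3)*(v^2 + 3*v) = v*(v - 3)*(v + 3)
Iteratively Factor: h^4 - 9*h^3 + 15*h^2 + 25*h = (h - 5)*(h^3 - 4*h^2 - 5*h) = (h - 5)*(h + 1)*(h^2 - 5*h) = (h - 5)^2*(h + 1)*(h)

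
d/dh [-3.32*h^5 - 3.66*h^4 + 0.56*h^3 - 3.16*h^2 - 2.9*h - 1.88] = -16.6*h^4 - 14.64*h^3 + 1.68*h^2 - 6.32*h - 2.9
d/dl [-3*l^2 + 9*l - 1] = 9 - 6*l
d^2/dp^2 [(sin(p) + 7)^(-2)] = 2*(7*sin(p) + cos(2*p) + 2)/(sin(p) + 7)^4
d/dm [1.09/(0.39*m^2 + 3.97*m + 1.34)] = (-0.8502*m - 4.3273)/(0.39*m^2 + 3.97*m + 1.34)^2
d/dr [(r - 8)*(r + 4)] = 2*r - 4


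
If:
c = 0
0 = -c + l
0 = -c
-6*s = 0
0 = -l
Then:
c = 0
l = 0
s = 0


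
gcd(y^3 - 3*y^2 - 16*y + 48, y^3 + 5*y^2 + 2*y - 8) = y + 4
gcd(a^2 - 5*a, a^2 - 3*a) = a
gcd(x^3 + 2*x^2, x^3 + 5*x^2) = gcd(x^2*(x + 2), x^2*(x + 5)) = x^2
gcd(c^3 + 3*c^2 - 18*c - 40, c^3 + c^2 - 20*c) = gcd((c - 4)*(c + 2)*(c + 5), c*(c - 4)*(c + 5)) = c^2 + c - 20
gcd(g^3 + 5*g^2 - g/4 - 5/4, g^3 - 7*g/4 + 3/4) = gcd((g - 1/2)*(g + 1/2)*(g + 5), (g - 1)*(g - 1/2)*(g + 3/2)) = g - 1/2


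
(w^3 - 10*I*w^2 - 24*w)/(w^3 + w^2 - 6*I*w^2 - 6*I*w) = (w - 4*I)/(w + 1)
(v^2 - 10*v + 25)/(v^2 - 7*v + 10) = (v - 5)/(v - 2)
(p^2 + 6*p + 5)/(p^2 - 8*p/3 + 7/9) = 9*(p^2 + 6*p + 5)/(9*p^2 - 24*p + 7)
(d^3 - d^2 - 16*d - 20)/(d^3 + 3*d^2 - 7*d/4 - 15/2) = 4*(d^2 - 3*d - 10)/(4*d^2 + 4*d - 15)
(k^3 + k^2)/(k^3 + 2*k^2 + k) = k/(k + 1)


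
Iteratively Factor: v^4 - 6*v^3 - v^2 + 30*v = (v + 2)*(v^3 - 8*v^2 + 15*v) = (v - 5)*(v + 2)*(v^2 - 3*v) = v*(v - 5)*(v + 2)*(v - 3)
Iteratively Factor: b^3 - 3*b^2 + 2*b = (b - 1)*(b^2 - 2*b) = b*(b - 1)*(b - 2)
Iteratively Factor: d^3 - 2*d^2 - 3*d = (d - 3)*(d^2 + d) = (d - 3)*(d + 1)*(d)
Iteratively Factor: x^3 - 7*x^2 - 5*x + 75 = (x - 5)*(x^2 - 2*x - 15) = (x - 5)*(x + 3)*(x - 5)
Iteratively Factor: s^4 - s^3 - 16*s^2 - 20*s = (s - 5)*(s^3 + 4*s^2 + 4*s) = (s - 5)*(s + 2)*(s^2 + 2*s) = s*(s - 5)*(s + 2)*(s + 2)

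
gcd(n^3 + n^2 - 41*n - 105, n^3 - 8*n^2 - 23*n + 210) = n^2 - 2*n - 35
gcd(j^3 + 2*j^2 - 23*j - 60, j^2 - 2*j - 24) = j + 4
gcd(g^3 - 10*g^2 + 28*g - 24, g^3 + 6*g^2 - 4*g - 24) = g - 2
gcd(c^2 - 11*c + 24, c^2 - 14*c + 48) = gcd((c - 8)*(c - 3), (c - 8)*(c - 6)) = c - 8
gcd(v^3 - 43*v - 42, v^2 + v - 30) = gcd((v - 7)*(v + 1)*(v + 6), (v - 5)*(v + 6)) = v + 6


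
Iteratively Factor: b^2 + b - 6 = (b - 2)*(b + 3)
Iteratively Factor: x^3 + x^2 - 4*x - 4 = (x + 2)*(x^2 - x - 2) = (x + 1)*(x + 2)*(x - 2)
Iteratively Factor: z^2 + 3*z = (z + 3)*(z)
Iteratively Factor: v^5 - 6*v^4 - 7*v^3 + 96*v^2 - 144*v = (v - 4)*(v^4 - 2*v^3 - 15*v^2 + 36*v) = (v - 4)*(v + 4)*(v^3 - 6*v^2 + 9*v) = (v - 4)*(v - 3)*(v + 4)*(v^2 - 3*v) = v*(v - 4)*(v - 3)*(v + 4)*(v - 3)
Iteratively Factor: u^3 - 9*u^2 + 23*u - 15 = (u - 1)*(u^2 - 8*u + 15) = (u - 5)*(u - 1)*(u - 3)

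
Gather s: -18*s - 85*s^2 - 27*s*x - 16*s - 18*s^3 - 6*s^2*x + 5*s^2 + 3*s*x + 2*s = -18*s^3 + s^2*(-6*x - 80) + s*(-24*x - 32)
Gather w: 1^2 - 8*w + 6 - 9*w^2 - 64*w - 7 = -9*w^2 - 72*w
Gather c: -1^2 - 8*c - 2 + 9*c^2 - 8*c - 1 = 9*c^2 - 16*c - 4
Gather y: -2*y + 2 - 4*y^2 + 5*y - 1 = -4*y^2 + 3*y + 1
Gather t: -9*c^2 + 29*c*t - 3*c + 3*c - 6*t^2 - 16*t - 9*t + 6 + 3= -9*c^2 - 6*t^2 + t*(29*c - 25) + 9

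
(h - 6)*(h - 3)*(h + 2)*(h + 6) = h^4 - h^3 - 42*h^2 + 36*h + 216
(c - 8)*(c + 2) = c^2 - 6*c - 16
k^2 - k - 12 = (k - 4)*(k + 3)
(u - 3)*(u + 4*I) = u^2 - 3*u + 4*I*u - 12*I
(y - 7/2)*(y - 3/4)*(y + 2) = y^3 - 9*y^2/4 - 47*y/8 + 21/4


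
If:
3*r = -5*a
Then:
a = -3*r/5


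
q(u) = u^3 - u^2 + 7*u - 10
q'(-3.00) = 40.00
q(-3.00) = -67.00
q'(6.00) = 103.00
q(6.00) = 212.00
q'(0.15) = 6.77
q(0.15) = -8.97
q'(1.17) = 8.77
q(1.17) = -1.58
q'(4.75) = 65.19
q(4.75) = 107.86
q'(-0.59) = 9.22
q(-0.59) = -14.68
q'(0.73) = 7.14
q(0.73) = -5.03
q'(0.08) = 6.86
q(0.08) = -9.45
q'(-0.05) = 7.11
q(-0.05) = -10.35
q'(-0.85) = 10.87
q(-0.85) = -17.29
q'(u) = 3*u^2 - 2*u + 7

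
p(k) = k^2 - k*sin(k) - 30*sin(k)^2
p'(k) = -k*cos(k) + 2*k - 60*sin(k)*cos(k) - sin(k)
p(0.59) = -9.27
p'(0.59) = -27.60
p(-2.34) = -11.69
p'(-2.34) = -35.57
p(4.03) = 1.30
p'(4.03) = -17.99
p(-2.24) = -15.19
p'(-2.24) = -34.28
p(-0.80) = -15.37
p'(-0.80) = 29.66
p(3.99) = 2.03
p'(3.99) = -18.39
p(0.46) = -5.91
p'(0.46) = -23.80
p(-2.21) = -16.21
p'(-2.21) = -33.66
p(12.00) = 141.80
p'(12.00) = 41.58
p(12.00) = 141.80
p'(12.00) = 41.58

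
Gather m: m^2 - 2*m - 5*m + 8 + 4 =m^2 - 7*m + 12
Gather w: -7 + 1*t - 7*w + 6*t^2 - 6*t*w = 6*t^2 + t + w*(-6*t - 7) - 7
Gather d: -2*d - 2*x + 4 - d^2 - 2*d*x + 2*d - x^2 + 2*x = -d^2 - 2*d*x - x^2 + 4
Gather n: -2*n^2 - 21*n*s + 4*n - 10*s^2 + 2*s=-2*n^2 + n*(4 - 21*s) - 10*s^2 + 2*s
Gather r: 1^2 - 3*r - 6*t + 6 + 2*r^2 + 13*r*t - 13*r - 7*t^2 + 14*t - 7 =2*r^2 + r*(13*t - 16) - 7*t^2 + 8*t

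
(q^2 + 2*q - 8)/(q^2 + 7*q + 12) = (q - 2)/(q + 3)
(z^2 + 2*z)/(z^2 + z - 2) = z/(z - 1)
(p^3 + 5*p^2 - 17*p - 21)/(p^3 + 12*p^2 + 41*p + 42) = (p^2 - 2*p - 3)/(p^2 + 5*p + 6)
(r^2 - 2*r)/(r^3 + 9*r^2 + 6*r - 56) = r/(r^2 + 11*r + 28)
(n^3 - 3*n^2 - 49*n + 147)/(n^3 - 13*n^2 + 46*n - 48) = (n^2 - 49)/(n^2 - 10*n + 16)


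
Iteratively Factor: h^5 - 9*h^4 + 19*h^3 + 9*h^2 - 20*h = (h + 1)*(h^4 - 10*h^3 + 29*h^2 - 20*h) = (h - 5)*(h + 1)*(h^3 - 5*h^2 + 4*h) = (h - 5)*(h - 4)*(h + 1)*(h^2 - h) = h*(h - 5)*(h - 4)*(h + 1)*(h - 1)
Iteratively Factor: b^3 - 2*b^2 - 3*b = (b)*(b^2 - 2*b - 3) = b*(b - 3)*(b + 1)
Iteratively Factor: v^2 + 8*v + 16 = (v + 4)*(v + 4)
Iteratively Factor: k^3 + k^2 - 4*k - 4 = (k + 2)*(k^2 - k - 2) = (k - 2)*(k + 2)*(k + 1)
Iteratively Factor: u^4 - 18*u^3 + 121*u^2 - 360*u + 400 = (u - 5)*(u^3 - 13*u^2 + 56*u - 80) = (u - 5)*(u - 4)*(u^2 - 9*u + 20) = (u - 5)^2*(u - 4)*(u - 4)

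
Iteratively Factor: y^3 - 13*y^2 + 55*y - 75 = (y - 5)*(y^2 - 8*y + 15) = (y - 5)^2*(y - 3)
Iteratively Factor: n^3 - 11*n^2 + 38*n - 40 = (n - 2)*(n^2 - 9*n + 20) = (n - 5)*(n - 2)*(n - 4)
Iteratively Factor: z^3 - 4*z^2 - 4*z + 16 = (z + 2)*(z^2 - 6*z + 8) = (z - 2)*(z + 2)*(z - 4)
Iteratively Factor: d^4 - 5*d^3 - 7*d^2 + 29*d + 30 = (d + 1)*(d^3 - 6*d^2 - d + 30) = (d - 5)*(d + 1)*(d^2 - d - 6) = (d - 5)*(d + 1)*(d + 2)*(d - 3)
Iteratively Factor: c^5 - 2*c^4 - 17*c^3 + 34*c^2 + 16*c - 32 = (c + 4)*(c^4 - 6*c^3 + 7*c^2 + 6*c - 8) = (c + 1)*(c + 4)*(c^3 - 7*c^2 + 14*c - 8) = (c - 4)*(c + 1)*(c + 4)*(c^2 - 3*c + 2) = (c - 4)*(c - 1)*(c + 1)*(c + 4)*(c - 2)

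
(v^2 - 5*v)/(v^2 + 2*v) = (v - 5)/(v + 2)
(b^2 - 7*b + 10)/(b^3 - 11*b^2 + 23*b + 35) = (b - 2)/(b^2 - 6*b - 7)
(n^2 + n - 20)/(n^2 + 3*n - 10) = (n - 4)/(n - 2)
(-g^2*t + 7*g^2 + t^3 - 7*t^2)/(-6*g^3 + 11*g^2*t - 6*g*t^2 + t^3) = (g*t - 7*g + t^2 - 7*t)/(6*g^2 - 5*g*t + t^2)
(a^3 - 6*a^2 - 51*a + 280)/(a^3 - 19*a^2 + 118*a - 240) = (a + 7)/(a - 6)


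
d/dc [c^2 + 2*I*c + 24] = 2*c + 2*I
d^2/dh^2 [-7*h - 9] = 0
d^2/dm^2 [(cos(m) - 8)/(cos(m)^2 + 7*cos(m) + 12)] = (-9*(1 - cos(2*m))^2*cos(m)/4 + 39*(1 - cos(2*m))^2/4 - 1042*cos(m) + 61*cos(2*m) + 117*cos(3*m)/2 + cos(5*m)/2 - 738)/((cos(m) + 3)^3*(cos(m) + 4)^3)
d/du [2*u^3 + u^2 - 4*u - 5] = 6*u^2 + 2*u - 4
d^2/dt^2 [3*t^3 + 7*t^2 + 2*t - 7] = 18*t + 14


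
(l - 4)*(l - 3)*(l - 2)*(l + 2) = l^4 - 7*l^3 + 8*l^2 + 28*l - 48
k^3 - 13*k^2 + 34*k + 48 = (k - 8)*(k - 6)*(k + 1)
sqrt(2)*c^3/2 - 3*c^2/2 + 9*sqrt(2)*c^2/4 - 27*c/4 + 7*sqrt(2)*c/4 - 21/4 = (c + 7/2)*(c - 3*sqrt(2)/2)*(sqrt(2)*c/2 + sqrt(2)/2)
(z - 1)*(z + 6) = z^2 + 5*z - 6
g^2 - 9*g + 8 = (g - 8)*(g - 1)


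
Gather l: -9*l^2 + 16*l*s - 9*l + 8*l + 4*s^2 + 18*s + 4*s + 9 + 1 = -9*l^2 + l*(16*s - 1) + 4*s^2 + 22*s + 10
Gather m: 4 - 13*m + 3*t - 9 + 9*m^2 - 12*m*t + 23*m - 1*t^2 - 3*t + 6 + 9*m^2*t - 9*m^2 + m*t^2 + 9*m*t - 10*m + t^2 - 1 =9*m^2*t + m*(t^2 - 3*t)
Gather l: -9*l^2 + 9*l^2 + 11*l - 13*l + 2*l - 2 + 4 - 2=0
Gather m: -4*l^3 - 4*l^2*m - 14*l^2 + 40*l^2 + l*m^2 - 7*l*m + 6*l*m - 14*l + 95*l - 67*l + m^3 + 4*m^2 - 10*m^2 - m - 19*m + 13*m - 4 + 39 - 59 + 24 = -4*l^3 + 26*l^2 + 14*l + m^3 + m^2*(l - 6) + m*(-4*l^2 - l - 7)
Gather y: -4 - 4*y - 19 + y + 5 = -3*y - 18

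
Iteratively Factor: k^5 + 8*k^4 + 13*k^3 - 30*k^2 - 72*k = (k - 2)*(k^4 + 10*k^3 + 33*k^2 + 36*k) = (k - 2)*(k + 3)*(k^3 + 7*k^2 + 12*k) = (k - 2)*(k + 3)^2*(k^2 + 4*k) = k*(k - 2)*(k + 3)^2*(k + 4)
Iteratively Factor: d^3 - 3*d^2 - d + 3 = (d - 3)*(d^2 - 1) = (d - 3)*(d - 1)*(d + 1)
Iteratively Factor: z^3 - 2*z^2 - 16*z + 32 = (z + 4)*(z^2 - 6*z + 8) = (z - 2)*(z + 4)*(z - 4)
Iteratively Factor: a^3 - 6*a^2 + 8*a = (a - 4)*(a^2 - 2*a) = (a - 4)*(a - 2)*(a)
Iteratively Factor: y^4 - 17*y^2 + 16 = (y - 4)*(y^3 + 4*y^2 - y - 4) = (y - 4)*(y - 1)*(y^2 + 5*y + 4) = (y - 4)*(y - 1)*(y + 1)*(y + 4)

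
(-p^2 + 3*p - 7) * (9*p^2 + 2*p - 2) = -9*p^4 + 25*p^3 - 55*p^2 - 20*p + 14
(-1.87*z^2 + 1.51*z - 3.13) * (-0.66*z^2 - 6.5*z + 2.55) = 1.2342*z^4 + 11.1584*z^3 - 12.5177*z^2 + 24.1955*z - 7.9815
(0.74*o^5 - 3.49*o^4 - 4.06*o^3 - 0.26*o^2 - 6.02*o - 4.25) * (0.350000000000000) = 0.259*o^5 - 1.2215*o^4 - 1.421*o^3 - 0.091*o^2 - 2.107*o - 1.4875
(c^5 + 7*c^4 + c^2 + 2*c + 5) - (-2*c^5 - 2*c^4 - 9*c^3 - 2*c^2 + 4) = 3*c^5 + 9*c^4 + 9*c^3 + 3*c^2 + 2*c + 1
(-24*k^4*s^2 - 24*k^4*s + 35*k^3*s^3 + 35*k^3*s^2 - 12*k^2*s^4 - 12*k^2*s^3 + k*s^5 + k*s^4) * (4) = -96*k^4*s^2 - 96*k^4*s + 140*k^3*s^3 + 140*k^3*s^2 - 48*k^2*s^4 - 48*k^2*s^3 + 4*k*s^5 + 4*k*s^4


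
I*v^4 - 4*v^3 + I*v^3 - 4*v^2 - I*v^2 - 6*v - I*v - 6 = (v + 1)*(v + 2*I)*(v + 3*I)*(I*v + 1)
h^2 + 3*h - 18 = (h - 3)*(h + 6)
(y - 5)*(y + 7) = y^2 + 2*y - 35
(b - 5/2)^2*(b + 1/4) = b^3 - 19*b^2/4 + 5*b + 25/16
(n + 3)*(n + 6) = n^2 + 9*n + 18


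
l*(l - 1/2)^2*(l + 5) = l^4 + 4*l^3 - 19*l^2/4 + 5*l/4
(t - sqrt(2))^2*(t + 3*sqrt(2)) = t^3 + sqrt(2)*t^2 - 10*t + 6*sqrt(2)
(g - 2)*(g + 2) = g^2 - 4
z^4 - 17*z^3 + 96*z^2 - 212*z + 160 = (z - 8)*(z - 5)*(z - 2)^2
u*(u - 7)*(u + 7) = u^3 - 49*u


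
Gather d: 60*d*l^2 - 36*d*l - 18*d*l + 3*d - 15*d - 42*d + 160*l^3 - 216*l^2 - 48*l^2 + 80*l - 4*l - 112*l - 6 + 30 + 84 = d*(60*l^2 - 54*l - 54) + 160*l^3 - 264*l^2 - 36*l + 108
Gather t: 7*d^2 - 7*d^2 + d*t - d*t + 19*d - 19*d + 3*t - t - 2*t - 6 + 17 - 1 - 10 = 0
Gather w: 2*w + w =3*w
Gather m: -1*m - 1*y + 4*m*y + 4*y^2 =m*(4*y - 1) + 4*y^2 - y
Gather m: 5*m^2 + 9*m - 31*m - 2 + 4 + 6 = 5*m^2 - 22*m + 8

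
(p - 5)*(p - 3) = p^2 - 8*p + 15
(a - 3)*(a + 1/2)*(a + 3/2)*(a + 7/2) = a^4 + 5*a^3/2 - 35*a^2/4 - 165*a/8 - 63/8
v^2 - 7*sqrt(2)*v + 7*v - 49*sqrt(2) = (v + 7)*(v - 7*sqrt(2))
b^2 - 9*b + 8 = (b - 8)*(b - 1)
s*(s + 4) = s^2 + 4*s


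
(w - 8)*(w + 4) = w^2 - 4*w - 32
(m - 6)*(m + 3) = m^2 - 3*m - 18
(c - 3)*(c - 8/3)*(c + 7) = c^3 + 4*c^2/3 - 95*c/3 + 56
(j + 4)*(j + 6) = j^2 + 10*j + 24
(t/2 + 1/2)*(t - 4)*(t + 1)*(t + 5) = t^4/2 + 3*t^3/2 - 17*t^2/2 - 39*t/2 - 10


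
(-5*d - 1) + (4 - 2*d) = 3 - 7*d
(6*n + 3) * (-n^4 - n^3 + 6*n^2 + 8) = -6*n^5 - 9*n^4 + 33*n^3 + 18*n^2 + 48*n + 24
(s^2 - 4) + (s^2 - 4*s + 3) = 2*s^2 - 4*s - 1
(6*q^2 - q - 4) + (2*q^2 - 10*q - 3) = 8*q^2 - 11*q - 7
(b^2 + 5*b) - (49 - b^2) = 2*b^2 + 5*b - 49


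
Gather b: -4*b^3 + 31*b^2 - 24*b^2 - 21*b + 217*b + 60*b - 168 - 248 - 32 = -4*b^3 + 7*b^2 + 256*b - 448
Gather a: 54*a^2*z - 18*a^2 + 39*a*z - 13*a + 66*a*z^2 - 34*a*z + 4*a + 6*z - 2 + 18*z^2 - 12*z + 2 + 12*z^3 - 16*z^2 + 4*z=a^2*(54*z - 18) + a*(66*z^2 + 5*z - 9) + 12*z^3 + 2*z^2 - 2*z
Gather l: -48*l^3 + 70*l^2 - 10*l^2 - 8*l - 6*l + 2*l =-48*l^3 + 60*l^2 - 12*l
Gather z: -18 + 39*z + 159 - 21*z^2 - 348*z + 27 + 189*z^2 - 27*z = 168*z^2 - 336*z + 168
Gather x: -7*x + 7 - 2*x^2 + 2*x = -2*x^2 - 5*x + 7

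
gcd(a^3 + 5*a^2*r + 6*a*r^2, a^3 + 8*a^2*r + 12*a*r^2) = a^2 + 2*a*r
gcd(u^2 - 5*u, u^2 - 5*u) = u^2 - 5*u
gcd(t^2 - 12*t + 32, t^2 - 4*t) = t - 4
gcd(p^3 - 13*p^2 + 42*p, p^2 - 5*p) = p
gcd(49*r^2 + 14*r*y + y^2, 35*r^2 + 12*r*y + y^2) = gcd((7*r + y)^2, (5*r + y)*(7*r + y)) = 7*r + y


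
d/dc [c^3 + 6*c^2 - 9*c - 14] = 3*c^2 + 12*c - 9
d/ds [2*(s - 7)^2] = 4*s - 28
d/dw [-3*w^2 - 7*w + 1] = -6*w - 7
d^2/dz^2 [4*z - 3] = 0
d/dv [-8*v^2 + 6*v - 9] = 6 - 16*v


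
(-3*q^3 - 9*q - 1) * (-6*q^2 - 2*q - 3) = 18*q^5 + 6*q^4 + 63*q^3 + 24*q^2 + 29*q + 3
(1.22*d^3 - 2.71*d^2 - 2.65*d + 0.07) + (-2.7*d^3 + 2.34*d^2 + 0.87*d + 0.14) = -1.48*d^3 - 0.37*d^2 - 1.78*d + 0.21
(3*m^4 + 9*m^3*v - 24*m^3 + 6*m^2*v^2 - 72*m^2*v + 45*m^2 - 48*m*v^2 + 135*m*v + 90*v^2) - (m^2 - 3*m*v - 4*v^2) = 3*m^4 + 9*m^3*v - 24*m^3 + 6*m^2*v^2 - 72*m^2*v + 44*m^2 - 48*m*v^2 + 138*m*v + 94*v^2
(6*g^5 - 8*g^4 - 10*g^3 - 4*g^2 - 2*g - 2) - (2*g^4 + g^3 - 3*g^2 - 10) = 6*g^5 - 10*g^4 - 11*g^3 - g^2 - 2*g + 8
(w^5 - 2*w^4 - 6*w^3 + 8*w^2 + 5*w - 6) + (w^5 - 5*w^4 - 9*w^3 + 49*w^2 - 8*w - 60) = 2*w^5 - 7*w^4 - 15*w^3 + 57*w^2 - 3*w - 66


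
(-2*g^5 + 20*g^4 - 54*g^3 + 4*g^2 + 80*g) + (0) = -2*g^5 + 20*g^4 - 54*g^3 + 4*g^2 + 80*g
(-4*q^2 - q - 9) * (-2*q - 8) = 8*q^3 + 34*q^2 + 26*q + 72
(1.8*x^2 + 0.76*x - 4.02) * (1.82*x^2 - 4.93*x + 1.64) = 3.276*x^4 - 7.4908*x^3 - 8.1112*x^2 + 21.065*x - 6.5928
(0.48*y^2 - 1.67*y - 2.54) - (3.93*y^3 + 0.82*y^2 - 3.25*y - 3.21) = -3.93*y^3 - 0.34*y^2 + 1.58*y + 0.67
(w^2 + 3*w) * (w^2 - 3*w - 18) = w^4 - 27*w^2 - 54*w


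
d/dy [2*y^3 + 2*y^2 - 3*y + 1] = 6*y^2 + 4*y - 3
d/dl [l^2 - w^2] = 2*l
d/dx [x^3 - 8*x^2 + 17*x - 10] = 3*x^2 - 16*x + 17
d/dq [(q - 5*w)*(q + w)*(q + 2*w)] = 3*q^2 - 4*q*w - 13*w^2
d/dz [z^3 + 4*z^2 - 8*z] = 3*z^2 + 8*z - 8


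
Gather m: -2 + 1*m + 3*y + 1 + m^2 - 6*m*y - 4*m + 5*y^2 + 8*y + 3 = m^2 + m*(-6*y - 3) + 5*y^2 + 11*y + 2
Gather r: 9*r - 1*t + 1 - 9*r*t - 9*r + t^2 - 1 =-9*r*t + t^2 - t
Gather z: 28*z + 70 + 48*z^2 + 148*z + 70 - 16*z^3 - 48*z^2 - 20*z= -16*z^3 + 156*z + 140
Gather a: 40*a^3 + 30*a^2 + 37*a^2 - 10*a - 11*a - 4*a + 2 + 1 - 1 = 40*a^3 + 67*a^2 - 25*a + 2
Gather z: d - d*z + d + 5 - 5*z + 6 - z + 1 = 2*d + z*(-d - 6) + 12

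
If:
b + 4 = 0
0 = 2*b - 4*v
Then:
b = -4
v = -2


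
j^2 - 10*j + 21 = (j - 7)*(j - 3)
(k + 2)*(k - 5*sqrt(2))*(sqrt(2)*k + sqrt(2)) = sqrt(2)*k^3 - 10*k^2 + 3*sqrt(2)*k^2 - 30*k + 2*sqrt(2)*k - 20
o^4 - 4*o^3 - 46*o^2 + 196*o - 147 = (o - 7)*(o - 3)*(o - 1)*(o + 7)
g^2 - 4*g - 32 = (g - 8)*(g + 4)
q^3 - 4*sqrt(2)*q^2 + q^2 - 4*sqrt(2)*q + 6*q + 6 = (q + 1)*(q - 3*sqrt(2))*(q - sqrt(2))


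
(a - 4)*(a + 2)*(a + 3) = a^3 + a^2 - 14*a - 24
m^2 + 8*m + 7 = (m + 1)*(m + 7)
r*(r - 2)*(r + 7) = r^3 + 5*r^2 - 14*r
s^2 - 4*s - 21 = (s - 7)*(s + 3)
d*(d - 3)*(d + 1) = d^3 - 2*d^2 - 3*d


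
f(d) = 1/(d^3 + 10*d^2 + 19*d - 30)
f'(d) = (-3*d^2 - 20*d - 19)/(d^3 + 10*d^2 + 19*d - 30)^2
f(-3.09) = -0.04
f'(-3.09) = 0.03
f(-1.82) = -0.03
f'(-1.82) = 0.01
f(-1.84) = -0.03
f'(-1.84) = 0.01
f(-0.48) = -0.03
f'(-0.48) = -0.01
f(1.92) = 0.02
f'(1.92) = -0.03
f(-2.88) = -0.04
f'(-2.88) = 0.02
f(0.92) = -0.31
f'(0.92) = -3.72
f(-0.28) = -0.03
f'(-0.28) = -0.01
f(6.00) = 0.00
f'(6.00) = 0.00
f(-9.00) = -0.00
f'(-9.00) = -0.00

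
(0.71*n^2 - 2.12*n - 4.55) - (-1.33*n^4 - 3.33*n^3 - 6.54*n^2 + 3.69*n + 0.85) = 1.33*n^4 + 3.33*n^3 + 7.25*n^2 - 5.81*n - 5.4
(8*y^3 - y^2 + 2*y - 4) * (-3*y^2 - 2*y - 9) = -24*y^5 - 13*y^4 - 76*y^3 + 17*y^2 - 10*y + 36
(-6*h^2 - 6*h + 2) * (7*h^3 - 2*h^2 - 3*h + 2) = -42*h^5 - 30*h^4 + 44*h^3 + 2*h^2 - 18*h + 4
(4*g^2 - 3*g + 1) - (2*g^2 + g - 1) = 2*g^2 - 4*g + 2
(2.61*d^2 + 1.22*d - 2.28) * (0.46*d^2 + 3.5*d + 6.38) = 1.2006*d^4 + 9.6962*d^3 + 19.873*d^2 - 0.1964*d - 14.5464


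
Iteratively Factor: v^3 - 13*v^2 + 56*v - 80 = (v - 5)*(v^2 - 8*v + 16) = (v - 5)*(v - 4)*(v - 4)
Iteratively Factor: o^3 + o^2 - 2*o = (o + 2)*(o^2 - o) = o*(o + 2)*(o - 1)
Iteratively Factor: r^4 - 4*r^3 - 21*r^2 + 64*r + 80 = (r + 1)*(r^3 - 5*r^2 - 16*r + 80) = (r + 1)*(r + 4)*(r^2 - 9*r + 20) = (r - 5)*(r + 1)*(r + 4)*(r - 4)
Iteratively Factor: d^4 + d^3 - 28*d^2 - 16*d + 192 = (d + 4)*(d^3 - 3*d^2 - 16*d + 48) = (d - 3)*(d + 4)*(d^2 - 16) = (d - 3)*(d + 4)^2*(d - 4)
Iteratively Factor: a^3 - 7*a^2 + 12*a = (a - 4)*(a^2 - 3*a) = a*(a - 4)*(a - 3)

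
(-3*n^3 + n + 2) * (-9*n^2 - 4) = 27*n^5 + 3*n^3 - 18*n^2 - 4*n - 8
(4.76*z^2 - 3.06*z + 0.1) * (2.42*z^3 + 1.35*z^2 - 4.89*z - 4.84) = 11.5192*z^5 - 0.9792*z^4 - 27.1654*z^3 - 7.94*z^2 + 14.3214*z - 0.484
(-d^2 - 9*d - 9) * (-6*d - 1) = 6*d^3 + 55*d^2 + 63*d + 9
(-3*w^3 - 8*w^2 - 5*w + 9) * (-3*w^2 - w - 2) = 9*w^5 + 27*w^4 + 29*w^3 - 6*w^2 + w - 18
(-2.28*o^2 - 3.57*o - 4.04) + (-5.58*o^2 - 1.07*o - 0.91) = -7.86*o^2 - 4.64*o - 4.95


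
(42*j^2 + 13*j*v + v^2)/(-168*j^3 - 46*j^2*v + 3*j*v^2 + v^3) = (7*j + v)/(-28*j^2 - 3*j*v + v^2)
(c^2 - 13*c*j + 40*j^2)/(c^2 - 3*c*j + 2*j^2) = (c^2 - 13*c*j + 40*j^2)/(c^2 - 3*c*j + 2*j^2)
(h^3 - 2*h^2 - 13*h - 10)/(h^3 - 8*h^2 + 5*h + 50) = (h + 1)/(h - 5)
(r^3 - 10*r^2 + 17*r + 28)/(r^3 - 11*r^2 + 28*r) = (r + 1)/r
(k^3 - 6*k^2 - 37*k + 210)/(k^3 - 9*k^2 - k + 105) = (k + 6)/(k + 3)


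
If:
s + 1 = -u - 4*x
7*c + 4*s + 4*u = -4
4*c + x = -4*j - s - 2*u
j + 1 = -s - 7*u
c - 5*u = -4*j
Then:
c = 464/1551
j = 4/141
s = -53/33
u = 128/1551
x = 203/1551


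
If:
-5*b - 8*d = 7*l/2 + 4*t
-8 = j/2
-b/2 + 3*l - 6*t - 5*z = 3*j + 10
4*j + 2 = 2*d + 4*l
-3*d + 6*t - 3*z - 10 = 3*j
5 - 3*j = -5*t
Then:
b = 113918/2475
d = -52861/2475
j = -16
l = -11932/2475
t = -53/5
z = 31741/2475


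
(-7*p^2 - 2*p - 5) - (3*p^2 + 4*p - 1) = -10*p^2 - 6*p - 4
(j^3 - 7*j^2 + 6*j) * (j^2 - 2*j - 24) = j^5 - 9*j^4 - 4*j^3 + 156*j^2 - 144*j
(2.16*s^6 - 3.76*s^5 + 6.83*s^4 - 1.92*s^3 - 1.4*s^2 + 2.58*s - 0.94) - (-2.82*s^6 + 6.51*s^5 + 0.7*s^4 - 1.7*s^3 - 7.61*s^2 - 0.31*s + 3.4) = 4.98*s^6 - 10.27*s^5 + 6.13*s^4 - 0.22*s^3 + 6.21*s^2 + 2.89*s - 4.34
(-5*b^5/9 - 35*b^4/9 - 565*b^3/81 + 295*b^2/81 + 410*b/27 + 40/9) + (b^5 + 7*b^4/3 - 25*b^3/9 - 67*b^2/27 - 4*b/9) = 4*b^5/9 - 14*b^4/9 - 790*b^3/81 + 94*b^2/81 + 398*b/27 + 40/9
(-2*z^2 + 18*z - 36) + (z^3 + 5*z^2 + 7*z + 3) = z^3 + 3*z^2 + 25*z - 33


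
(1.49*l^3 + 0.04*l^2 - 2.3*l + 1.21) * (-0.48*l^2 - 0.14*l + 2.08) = -0.7152*l^5 - 0.2278*l^4 + 4.1976*l^3 - 0.1756*l^2 - 4.9534*l + 2.5168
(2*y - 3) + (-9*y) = -7*y - 3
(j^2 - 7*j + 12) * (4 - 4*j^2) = -4*j^4 + 28*j^3 - 44*j^2 - 28*j + 48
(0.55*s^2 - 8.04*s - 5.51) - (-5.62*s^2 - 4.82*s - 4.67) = 6.17*s^2 - 3.22*s - 0.84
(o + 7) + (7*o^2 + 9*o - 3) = 7*o^2 + 10*o + 4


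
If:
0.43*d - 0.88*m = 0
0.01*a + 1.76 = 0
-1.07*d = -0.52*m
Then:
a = -176.00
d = 0.00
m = 0.00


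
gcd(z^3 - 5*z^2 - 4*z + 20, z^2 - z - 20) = z - 5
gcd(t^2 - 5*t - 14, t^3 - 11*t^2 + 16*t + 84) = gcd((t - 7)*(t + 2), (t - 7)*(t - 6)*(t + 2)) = t^2 - 5*t - 14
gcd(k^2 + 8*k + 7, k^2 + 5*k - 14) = k + 7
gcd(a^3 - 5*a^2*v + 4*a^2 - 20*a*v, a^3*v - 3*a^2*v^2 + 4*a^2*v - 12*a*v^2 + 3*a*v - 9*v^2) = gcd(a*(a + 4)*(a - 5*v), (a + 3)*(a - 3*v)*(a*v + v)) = 1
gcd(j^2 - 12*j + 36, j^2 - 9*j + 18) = j - 6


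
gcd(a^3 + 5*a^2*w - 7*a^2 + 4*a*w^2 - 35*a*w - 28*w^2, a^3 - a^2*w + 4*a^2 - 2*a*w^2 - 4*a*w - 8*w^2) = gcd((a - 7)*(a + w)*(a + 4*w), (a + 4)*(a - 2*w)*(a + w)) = a + w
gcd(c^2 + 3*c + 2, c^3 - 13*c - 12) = c + 1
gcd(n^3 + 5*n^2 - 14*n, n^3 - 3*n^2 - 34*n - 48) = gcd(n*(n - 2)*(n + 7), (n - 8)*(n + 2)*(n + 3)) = 1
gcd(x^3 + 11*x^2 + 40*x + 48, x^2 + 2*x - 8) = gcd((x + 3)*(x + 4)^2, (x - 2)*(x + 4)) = x + 4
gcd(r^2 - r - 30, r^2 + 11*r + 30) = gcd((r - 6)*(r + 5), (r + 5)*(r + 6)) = r + 5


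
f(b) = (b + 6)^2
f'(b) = 2*b + 12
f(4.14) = 102.82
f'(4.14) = 20.28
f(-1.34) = 21.72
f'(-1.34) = 9.32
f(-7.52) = 2.31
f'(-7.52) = -3.04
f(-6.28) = 0.08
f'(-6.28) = -0.56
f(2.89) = 79.03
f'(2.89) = 17.78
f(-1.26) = 22.47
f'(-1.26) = 9.48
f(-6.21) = 0.04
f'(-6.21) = -0.42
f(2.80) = 77.44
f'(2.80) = 17.60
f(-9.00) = 9.00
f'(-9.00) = -6.00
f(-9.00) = 9.00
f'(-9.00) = -6.00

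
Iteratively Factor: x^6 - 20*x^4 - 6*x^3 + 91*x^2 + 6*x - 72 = (x + 3)*(x^5 - 3*x^4 - 11*x^3 + 27*x^2 + 10*x - 24) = (x - 4)*(x + 3)*(x^4 + x^3 - 7*x^2 - x + 6) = (x - 4)*(x + 1)*(x + 3)*(x^3 - 7*x + 6) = (x - 4)*(x - 2)*(x + 1)*(x + 3)*(x^2 + 2*x - 3) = (x - 4)*(x - 2)*(x - 1)*(x + 1)*(x + 3)*(x + 3)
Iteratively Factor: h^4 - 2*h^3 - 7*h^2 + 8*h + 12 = (h + 1)*(h^3 - 3*h^2 - 4*h + 12) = (h - 2)*(h + 1)*(h^2 - h - 6) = (h - 3)*(h - 2)*(h + 1)*(h + 2)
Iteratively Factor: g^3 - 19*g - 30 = (g + 2)*(g^2 - 2*g - 15) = (g - 5)*(g + 2)*(g + 3)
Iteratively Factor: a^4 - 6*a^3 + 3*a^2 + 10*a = (a)*(a^3 - 6*a^2 + 3*a + 10) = a*(a - 5)*(a^2 - a - 2) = a*(a - 5)*(a + 1)*(a - 2)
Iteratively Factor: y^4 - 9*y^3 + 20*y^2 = (y - 4)*(y^3 - 5*y^2) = y*(y - 4)*(y^2 - 5*y) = y^2*(y - 4)*(y - 5)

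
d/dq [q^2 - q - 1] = 2*q - 1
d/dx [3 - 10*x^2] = -20*x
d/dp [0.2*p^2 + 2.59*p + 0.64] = 0.4*p + 2.59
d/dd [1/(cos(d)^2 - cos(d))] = (-sin(d)/cos(d)^2 + 2*tan(d))/(cos(d) - 1)^2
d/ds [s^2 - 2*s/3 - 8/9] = 2*s - 2/3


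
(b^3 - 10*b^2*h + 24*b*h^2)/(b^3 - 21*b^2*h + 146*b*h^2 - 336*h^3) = b*(b - 4*h)/(b^2 - 15*b*h + 56*h^2)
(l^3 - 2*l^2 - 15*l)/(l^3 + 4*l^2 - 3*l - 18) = l*(l - 5)/(l^2 + l - 6)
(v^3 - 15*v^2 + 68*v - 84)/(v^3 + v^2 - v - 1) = (v^3 - 15*v^2 + 68*v - 84)/(v^3 + v^2 - v - 1)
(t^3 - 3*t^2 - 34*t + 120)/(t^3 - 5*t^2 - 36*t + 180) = (t - 4)/(t - 6)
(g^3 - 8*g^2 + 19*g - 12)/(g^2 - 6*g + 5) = (g^2 - 7*g + 12)/(g - 5)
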